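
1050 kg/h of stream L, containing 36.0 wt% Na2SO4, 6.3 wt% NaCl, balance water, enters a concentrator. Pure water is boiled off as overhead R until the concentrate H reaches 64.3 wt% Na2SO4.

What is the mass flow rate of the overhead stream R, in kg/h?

462.1 kg/h

Na2SO4 is conserved: 1050×0.360 = 378 kg/h all reports to the concentrate.
Concentrate = 378/(target fraction) = 587.87 kg/h.
Overhead = 1050 − 587.87 = 462.13 kg/h.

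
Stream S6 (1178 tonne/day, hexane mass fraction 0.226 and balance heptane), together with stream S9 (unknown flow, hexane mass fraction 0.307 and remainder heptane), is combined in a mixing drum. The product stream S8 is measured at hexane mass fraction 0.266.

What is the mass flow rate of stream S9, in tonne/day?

Let S9 be the unknown flow. Total out = 1178 + S9.
hexane balance: 266.23 + 0.307·S9 = 0.266·(1178 + S9)
(0.307 − 0.266)·S9 = 0.266×1178 − 266.23 = 47.12
S9 = 47.12 / 0.041 = 1149.3 tonne/day

1149 tonne/day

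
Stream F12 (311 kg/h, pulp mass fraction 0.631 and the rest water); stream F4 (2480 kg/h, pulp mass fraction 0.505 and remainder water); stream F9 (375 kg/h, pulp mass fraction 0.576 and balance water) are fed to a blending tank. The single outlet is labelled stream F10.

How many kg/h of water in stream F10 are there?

water out = water in = 311×0.369 + 2480×0.495 + 375×0.424 = 1501.4 kg/h.

1501 kg/h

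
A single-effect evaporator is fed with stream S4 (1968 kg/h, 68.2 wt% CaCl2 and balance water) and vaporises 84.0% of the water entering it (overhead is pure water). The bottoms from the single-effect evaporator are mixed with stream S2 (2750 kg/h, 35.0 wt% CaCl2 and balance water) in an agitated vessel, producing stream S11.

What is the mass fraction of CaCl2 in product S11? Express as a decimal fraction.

Vapour removed = 0.840×0.318×1968 = 525.69 kg/h; concentrate = 1442.3 kg/h.
CaCl2 reaching the mixer = 1342.2 (from concentrate) + 2750×0.350 = 2304.7 kg/h.
Product flow = 1442.3 + 2750 = 4192.3 kg/h; CaCl2 fraction = 0.550.

0.550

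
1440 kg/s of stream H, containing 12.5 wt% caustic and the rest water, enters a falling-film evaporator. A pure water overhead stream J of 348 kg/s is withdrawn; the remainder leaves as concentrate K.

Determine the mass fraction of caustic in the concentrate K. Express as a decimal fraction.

caustic is not removed: 1440×0.125 = 180 kg/s of caustic enters K.
Concentrate = 1440 − 348 = 1092 kg/s.
Mass fraction = 180/1092 = 0.165.

0.165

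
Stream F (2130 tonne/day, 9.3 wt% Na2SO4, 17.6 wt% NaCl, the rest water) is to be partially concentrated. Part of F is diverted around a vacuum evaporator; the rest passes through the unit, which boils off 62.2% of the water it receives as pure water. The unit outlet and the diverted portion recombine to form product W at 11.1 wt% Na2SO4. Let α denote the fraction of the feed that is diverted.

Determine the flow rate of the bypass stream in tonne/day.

1370 tonne/day

All 2130×0.093 = 198.09 tonne/day of Na2SO4 reaches W, so W = 198.09/0.111 = 1784.6 tonne/day and vapour = 345.41 tonne/day.
The evaporator receives (1−α)·2130 of feed at 0.731 water and removes 0.622 of that water:
0.622×0.731×(1−α)×2130 = 345.41
(1−α) = 345.41/968.47 = 0.3566;  α = 0.6434.
Bypass flow = 0.6434×2130 = 1370.3 tonne/day.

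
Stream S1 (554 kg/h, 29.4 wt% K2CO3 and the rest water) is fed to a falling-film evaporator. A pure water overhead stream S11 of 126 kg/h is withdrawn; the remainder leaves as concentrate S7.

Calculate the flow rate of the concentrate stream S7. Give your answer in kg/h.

Concentrate = 554 − 126 = 428 kg/h.

428 kg/h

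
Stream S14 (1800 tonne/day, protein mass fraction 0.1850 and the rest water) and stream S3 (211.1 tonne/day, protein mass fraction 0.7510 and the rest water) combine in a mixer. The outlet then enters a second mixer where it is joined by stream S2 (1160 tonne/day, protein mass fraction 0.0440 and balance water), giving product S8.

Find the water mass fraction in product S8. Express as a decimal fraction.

Overall, product flow = 3171.1 tonne/day.
water in = 1800×0.815 + 211.1×0.249 + 1160×0.956 = 2628.5 tonne/day.
water fraction in S8 = 0.8289.

0.8289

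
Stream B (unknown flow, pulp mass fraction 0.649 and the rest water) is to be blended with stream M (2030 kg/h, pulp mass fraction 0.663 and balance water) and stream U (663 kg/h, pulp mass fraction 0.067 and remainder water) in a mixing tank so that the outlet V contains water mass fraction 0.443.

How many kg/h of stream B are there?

Let B be the unknown flow. Total out = 2693 + B.
water balance: 1302.7 + 0.351·B = 0.443·(2693 + B)
(0.351 − 0.443)·B = 0.443×2693 − 1302.7 = -109.69
B = -109.69 / -0.092 = 1192.3 kg/h

1192 kg/h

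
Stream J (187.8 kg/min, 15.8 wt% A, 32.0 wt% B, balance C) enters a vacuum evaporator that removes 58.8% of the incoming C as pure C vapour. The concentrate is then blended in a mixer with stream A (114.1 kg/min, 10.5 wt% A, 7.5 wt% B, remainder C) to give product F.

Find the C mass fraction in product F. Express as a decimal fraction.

Vapour removed = 0.588×0.522×187.8 = 57.643 kg/min; concentrate = 130.16 kg/min.
C reaching the mixer = 40.389 (from concentrate) + 114.1×0.820 = 133.95 kg/min.
Product flow = 130.16 + 114.1 = 244.26 kg/min; C fraction = 0.5484.

0.5484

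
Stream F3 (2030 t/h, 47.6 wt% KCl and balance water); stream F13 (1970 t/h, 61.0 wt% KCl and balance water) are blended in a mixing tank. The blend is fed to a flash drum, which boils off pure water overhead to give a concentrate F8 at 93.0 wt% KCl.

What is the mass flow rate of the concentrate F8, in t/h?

KCl entering = 2030×0.476 + 1970×0.610 = 2168 t/h.
All KCl reports to F8, so F8 = 2168/0.930 = 2331.2 t/h.

2331 t/h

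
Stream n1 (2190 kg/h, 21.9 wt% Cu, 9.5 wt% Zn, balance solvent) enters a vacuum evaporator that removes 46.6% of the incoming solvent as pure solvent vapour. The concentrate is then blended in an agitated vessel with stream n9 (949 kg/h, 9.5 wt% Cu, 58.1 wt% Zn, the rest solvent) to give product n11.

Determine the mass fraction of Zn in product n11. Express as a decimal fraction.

Vapour removed = 0.466×0.686×2190 = 700.09 kg/h; concentrate = 1489.9 kg/h.
Zn reaching the mixer = 208.05 (from concentrate) + 949×0.581 = 759.42 kg/h.
Product flow = 1489.9 + 949 = 2438.9 kg/h; Zn fraction = 0.311.

0.311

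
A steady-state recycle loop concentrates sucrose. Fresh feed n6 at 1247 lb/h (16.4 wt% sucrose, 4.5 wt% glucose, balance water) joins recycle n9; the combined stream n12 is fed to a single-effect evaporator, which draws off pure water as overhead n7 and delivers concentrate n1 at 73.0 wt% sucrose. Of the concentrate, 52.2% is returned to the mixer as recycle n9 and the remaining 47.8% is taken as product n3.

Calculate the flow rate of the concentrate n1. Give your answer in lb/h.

Overall sucrose balance (none leaves overhead): sucrose in fresh feed = sucrose in product, i.e. 1247×0.164 = (1−0.522)·n1·0.730.
n1 = 204.51/(0.730×0.478) = 586.08 lb/h.

586.1 lb/h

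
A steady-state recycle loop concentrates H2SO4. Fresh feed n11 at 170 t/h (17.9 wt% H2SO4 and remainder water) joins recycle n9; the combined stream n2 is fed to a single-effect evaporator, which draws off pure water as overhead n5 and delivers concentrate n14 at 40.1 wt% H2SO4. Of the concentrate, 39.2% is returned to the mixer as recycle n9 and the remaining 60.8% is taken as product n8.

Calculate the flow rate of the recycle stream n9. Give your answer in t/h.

48.93 t/h

Overall H2SO4 balance (none leaves overhead): H2SO4 in fresh feed = H2SO4 in product, i.e. 170×0.179 = (1−0.392)·n14·0.401.
n14 = 30.43/(0.401×0.608) = 124.81 t/h.
Recycle n9 = 0.392×124.81 = 48.926 t/h.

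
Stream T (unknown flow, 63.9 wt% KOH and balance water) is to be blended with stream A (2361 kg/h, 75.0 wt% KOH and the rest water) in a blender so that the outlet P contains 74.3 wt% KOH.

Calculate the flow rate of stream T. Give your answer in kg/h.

158.9 kg/h

Let T be the unknown flow. Total out = 2361 + T.
KOH balance: 1770.8 + 0.639·T = 0.743·(2361 + T)
(0.639 − 0.743)·T = 0.743×2361 − 1770.8 = -16.527
T = -16.527 / -0.104 = 158.91 kg/h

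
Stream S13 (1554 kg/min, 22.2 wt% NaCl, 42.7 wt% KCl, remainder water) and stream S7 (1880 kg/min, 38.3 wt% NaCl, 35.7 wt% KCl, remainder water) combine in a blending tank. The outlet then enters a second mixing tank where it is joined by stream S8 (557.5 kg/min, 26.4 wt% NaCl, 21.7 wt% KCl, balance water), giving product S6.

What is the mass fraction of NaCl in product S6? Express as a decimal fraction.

0.3037

Overall, product flow = 3991.5 kg/min.
NaCl in = 1554×0.222 + 1880×0.383 + 557.5×0.264 = 1212.2 kg/min.
NaCl fraction in S6 = 0.3037.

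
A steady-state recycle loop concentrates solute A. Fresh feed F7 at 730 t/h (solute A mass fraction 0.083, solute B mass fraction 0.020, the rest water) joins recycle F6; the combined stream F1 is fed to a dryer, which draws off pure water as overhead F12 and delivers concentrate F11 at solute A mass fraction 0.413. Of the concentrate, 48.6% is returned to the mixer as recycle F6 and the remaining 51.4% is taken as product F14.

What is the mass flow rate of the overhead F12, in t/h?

583.3 t/h

Overall solute A balance (none leaves overhead): solute A in fresh feed = solute A in product, i.e. 730×0.083 = (1−0.486)·F11·0.413.
F11 = 60.59/(0.413×0.514) = 285.42 t/h.
Recycle F6 = 0.486×285.42 = 138.72 t/h.
Combined feed F1 = 730 + 138.72 = 868.72 t/h.
Overhead F12 = F1 − F11 = 868.72 − 285.42 = 583.29 t/h.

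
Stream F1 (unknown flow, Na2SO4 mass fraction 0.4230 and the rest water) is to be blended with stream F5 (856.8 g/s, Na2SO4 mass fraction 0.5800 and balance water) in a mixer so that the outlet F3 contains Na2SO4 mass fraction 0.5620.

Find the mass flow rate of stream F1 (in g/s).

Let F1 be the unknown flow. Total out = 856.8 + F1.
Na2SO4 balance: 496.94 + 0.423·F1 = 0.562·(856.8 + F1)
(0.423 − 0.562)·F1 = 0.562×856.8 − 496.94 = -15.422
F1 = -15.422 / -0.139 = 110.95 g/s

111 g/s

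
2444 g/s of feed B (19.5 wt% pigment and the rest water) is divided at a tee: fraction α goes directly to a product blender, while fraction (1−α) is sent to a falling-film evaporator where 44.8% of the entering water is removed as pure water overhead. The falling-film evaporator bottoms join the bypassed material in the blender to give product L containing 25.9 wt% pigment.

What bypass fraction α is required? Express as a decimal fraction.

All 2444×0.195 = 476.58 g/s of pigment reaches L, so L = 476.58/0.259 = 1840.1 g/s and vapour = 603.92 g/s.
The evaporator receives (1−α)·2444 of feed at 0.805 water and removes 0.448 of that water:
0.448×0.805×(1−α)×2444 = 603.92
(1−α) = 603.92/881.4 = 0.6852;  α = 0.3148.

0.315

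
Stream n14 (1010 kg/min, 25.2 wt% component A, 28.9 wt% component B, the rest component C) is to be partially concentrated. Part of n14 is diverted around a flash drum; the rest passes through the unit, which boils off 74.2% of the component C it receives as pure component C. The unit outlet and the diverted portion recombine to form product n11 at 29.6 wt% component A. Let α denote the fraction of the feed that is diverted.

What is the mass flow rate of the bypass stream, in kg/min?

All 1010×0.252 = 254.52 kg/min of component A reaches n11, so n11 = 254.52/0.296 = 859.86 kg/min and vapour = 150.14 kg/min.
The evaporator receives (1−α)·1010 of feed at 0.459 component C and removes 0.742 of that component C:
0.742×0.459×(1−α)×1010 = 150.14
(1−α) = 150.14/343.98 = 0.4365;  α = 0.5635.
Bypass flow = 0.5635×1010 = 569.18 kg/min.

569.2 kg/min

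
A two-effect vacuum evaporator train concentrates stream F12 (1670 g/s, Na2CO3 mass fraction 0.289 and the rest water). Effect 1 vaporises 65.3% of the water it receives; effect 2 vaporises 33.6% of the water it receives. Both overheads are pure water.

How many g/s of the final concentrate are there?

756.2 g/s

water in feed = 1670×0.711 = 1187.4 g/s.
After stage 1: water left = (1−0.653)×1187.4 = 412.02; stream total = 894.65 g/s.
After stage 2: water left = (1−0.336)×412.02 = 273.58; final concentrate = 756.21 g/s.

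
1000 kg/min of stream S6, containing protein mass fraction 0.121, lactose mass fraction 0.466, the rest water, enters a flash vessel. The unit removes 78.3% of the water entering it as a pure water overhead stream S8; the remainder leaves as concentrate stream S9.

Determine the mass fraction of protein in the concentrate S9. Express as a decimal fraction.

0.179

protein is not removed: 1000×0.121 = 121 kg/min of protein enters S9.
water entering = 1000×0.413 = 413 kg/min; overhead removed = 0.783×413 = 323.38 kg/min.
Concentrate = 1000 − 323.38 = 676.62 kg/min.
Mass fraction = 121/676.62 = 0.179.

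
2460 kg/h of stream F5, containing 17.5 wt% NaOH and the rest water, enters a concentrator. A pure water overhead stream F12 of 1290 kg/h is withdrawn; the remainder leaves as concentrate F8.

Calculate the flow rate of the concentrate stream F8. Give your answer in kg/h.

Concentrate = 2460 − 1290 = 1170 kg/h.

1170 kg/h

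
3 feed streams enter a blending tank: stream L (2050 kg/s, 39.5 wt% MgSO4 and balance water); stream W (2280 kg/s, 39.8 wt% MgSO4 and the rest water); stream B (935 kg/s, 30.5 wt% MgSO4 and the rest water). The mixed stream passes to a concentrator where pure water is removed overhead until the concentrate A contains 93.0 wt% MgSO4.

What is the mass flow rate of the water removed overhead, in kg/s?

MgSO4 entering = 2050×0.395 + 2280×0.398 + 935×0.305 = 2002.4 kg/s.
All MgSO4 reports to A, so A = 2002.4/0.930 = 2153.1 kg/s.
Total feed = 5265 kg/s; overhead = 5265 − 2153.1 = 3111.9 kg/s.

3112 kg/s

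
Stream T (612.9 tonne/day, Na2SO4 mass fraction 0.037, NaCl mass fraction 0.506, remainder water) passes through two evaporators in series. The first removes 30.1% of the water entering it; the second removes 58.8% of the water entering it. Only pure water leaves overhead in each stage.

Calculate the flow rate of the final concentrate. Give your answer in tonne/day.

water in feed = 612.9×0.457 = 280.1 tonne/day.
After stage 1: water left = (1−0.301)×280.1 = 195.79; stream total = 528.59 tonne/day.
After stage 2: water left = (1−0.588)×195.79 = 80.664; final concentrate = 413.47 tonne/day.

413.5 tonne/day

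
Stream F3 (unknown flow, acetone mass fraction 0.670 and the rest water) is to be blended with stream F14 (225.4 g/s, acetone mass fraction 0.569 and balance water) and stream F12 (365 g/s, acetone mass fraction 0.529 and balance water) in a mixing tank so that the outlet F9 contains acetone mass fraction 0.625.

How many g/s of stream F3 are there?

1059 g/s

Let F3 be the unknown flow. Total out = 590.4 + F3.
acetone balance: 321.34 + 0.670·F3 = 0.625·(590.4 + F3)
(0.670 − 0.625)·F3 = 0.625×590.4 − 321.34 = 47.662
F3 = 47.662 / 0.045 = 1059.2 g/s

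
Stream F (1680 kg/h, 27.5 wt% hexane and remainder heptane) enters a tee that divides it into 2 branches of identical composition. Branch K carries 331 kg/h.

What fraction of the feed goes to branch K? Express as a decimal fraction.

Fraction to K = 331/1680 = 0.1970.

0.197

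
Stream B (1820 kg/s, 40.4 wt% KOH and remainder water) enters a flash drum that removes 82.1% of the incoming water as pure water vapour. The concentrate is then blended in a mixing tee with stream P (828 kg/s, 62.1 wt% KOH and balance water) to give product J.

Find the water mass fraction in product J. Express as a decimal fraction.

Vapour removed = 0.821×0.596×1820 = 890.56 kg/s; concentrate = 929.44 kg/s.
water reaching the mixer = 194.16 (from concentrate) + 828×0.379 = 507.98 kg/s.
Product flow = 929.44 + 828 = 1757.4 kg/s; water fraction = 0.289.

0.289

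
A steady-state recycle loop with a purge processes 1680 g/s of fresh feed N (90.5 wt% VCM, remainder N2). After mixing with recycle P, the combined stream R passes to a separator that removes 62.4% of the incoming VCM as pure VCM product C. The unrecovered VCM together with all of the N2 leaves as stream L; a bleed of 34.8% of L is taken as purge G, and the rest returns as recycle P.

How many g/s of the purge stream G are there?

423.2 g/s

N2 enters only via N and leaves only via the purge: 1680×0.095 = 0.348×(N2 in L), and the separator passes all N2, so N2 in R = N2 in L = 458.62 g/s.
VCM in R: m_A = 1680×0.905 + (1−0.348)·(1−0.624)·m_A, so m_A = 1520.4/0.7548 = 2014.2 g/s.
L = (1−0.624)×2014.2 + 458.62 = 1216 g/s.
Purge G = 0.348×1216 = 423.15 g/s.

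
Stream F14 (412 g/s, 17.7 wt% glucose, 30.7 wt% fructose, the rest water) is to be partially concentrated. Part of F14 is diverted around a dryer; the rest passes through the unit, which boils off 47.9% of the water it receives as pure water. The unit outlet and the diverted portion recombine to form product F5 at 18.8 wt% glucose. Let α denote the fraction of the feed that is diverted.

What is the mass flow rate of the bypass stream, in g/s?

All 412×0.177 = 72.924 g/s of glucose reaches F5, so F5 = 72.924/0.188 = 387.89 g/s and vapour = 24.106 g/s.
The evaporator receives (1−α)·412 of feed at 0.516 water and removes 0.479 of that water:
0.479×0.516×(1−α)×412 = 24.106
(1−α) = 24.106/101.83 = 0.2367;  α = 0.7633.
Bypass flow = 0.7633×412 = 314.47 g/s.

314.5 g/s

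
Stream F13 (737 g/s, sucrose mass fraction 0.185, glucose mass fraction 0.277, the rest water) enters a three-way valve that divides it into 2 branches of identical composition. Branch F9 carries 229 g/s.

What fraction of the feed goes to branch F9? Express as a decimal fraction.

Fraction to F9 = 229/737 = 0.3107.

0.311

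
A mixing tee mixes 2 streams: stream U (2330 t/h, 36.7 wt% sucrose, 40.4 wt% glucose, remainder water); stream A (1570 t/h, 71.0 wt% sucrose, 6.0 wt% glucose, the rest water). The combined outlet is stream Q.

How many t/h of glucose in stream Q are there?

glucose out = glucose in = 2330×0.404 + 1570×0.060 = 1035.5 t/h.

1036 t/h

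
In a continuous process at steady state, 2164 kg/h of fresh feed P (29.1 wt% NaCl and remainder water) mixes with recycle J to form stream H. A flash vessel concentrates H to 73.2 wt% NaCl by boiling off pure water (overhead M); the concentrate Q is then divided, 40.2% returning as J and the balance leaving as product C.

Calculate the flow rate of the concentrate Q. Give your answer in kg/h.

1439 kg/h

Overall NaCl balance (none leaves overhead): NaCl in fresh feed = NaCl in product, i.e. 2164×0.291 = (1−0.402)·Q·0.732.
Q = 629.72/(0.732×0.598) = 1438.6 kg/h.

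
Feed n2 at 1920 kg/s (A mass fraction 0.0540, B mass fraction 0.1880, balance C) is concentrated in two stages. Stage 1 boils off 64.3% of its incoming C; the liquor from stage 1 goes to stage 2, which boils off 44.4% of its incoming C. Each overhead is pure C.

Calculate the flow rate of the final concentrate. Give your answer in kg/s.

C in feed = 1920×0.758 = 1455.4 kg/s.
After stage 1: C left = (1−0.643)×1455.4 = 519.56; stream total = 984.2 kg/s.
After stage 2: C left = (1−0.444)×519.56 = 288.88; final concentrate = 753.52 kg/s.

753.5 kg/s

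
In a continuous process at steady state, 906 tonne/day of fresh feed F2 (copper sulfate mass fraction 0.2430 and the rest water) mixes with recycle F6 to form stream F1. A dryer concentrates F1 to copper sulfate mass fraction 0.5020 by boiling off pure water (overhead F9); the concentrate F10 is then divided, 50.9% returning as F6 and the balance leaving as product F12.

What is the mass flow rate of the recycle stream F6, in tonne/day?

454.6 tonne/day

Overall copper sulfate balance (none leaves overhead): copper sulfate in fresh feed = copper sulfate in product, i.e. 906×0.243 = (1−0.509)·F10·0.502.
F10 = 220.16/(0.502×0.491) = 893.2 tonne/day.
Recycle F6 = 0.509×893.2 = 454.64 tonne/day.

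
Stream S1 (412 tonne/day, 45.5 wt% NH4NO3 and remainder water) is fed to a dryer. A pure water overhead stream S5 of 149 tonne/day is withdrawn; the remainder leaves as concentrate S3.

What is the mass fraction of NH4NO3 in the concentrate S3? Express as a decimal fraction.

0.7128

NH4NO3 is not removed: 412×0.455 = 187.46 tonne/day of NH4NO3 enters S3.
Concentrate = 412 − 149 = 263 tonne/day.
Mass fraction = 187.46/263 = 0.7128.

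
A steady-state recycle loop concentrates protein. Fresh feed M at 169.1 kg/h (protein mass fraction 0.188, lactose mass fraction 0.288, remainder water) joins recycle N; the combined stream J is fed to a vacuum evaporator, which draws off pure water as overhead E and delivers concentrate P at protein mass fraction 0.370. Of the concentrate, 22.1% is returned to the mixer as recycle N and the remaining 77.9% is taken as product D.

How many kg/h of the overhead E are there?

Overall protein balance (none leaves overhead): protein in fresh feed = protein in product, i.e. 169.1×0.188 = (1−0.221)·P·0.370.
P = 31.791/(0.370×0.779) = 110.3 kg/h.
Recycle N = 0.221×110.3 = 24.376 kg/h.
Combined feed J = 169.1 + 24.376 = 193.48 kg/h.
Overhead E = J − P = 193.48 − 110.3 = 83.179 kg/h.

83.18 kg/h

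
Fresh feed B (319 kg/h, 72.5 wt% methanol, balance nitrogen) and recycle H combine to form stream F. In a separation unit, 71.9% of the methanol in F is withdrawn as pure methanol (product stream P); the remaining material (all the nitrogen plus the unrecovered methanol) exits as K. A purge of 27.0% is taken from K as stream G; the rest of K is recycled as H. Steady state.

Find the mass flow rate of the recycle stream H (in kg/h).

296.9 kg/h

nitrogen enters only via B and leaves only via the purge: 319×0.275 = 0.270×(nitrogen in K), and the separation unit passes all nitrogen, so nitrogen in F = nitrogen in K = 324.91 kg/h.
methanol in F: m_A = 319×0.725 + (1−0.270)·(1−0.719)·m_A, so m_A = 231.28/0.7949 = 290.96 kg/h.
K = (1−0.719)×290.96 + 324.91 = 406.67 kg/h.
Recycle H = (1−0.270)×406.67 = 296.87 kg/h.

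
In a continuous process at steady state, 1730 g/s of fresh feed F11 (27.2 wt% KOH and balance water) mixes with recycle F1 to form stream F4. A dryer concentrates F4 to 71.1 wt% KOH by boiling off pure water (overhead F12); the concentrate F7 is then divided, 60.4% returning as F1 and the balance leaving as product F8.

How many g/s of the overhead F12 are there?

1068 g/s

Overall KOH balance (none leaves overhead): KOH in fresh feed = KOH in product, i.e. 1730×0.272 = (1−0.604)·F7·0.711.
F7 = 470.56/(0.711×0.396) = 1671.3 g/s.
Recycle F1 = 0.604×1671.3 = 1009.5 g/s.
Combined feed F4 = 1730 + 1009.5 = 2739.5 g/s.
Overhead F12 = F4 − F7 = 2739.5 − 1671.3 = 1068.2 g/s.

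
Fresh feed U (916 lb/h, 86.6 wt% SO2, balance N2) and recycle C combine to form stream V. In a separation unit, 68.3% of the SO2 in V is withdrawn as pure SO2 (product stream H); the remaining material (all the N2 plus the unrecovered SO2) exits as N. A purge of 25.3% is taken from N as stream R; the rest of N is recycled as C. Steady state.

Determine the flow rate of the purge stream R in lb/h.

206.1 lb/h

N2 enters only via U and leaves only via the purge: 916×0.134 = 0.253×(N2 in N), and the separation unit passes all N2, so N2 in V = N2 in N = 485.15 lb/h.
SO2 in V: m_A = 916×0.866 + (1−0.253)·(1−0.683)·m_A, so m_A = 793.26/0.7632 = 1039.4 lb/h.
N = (1−0.683)×1039.4 + 485.15 = 814.64 lb/h.
Purge R = 0.253×814.64 = 206.1 lb/h.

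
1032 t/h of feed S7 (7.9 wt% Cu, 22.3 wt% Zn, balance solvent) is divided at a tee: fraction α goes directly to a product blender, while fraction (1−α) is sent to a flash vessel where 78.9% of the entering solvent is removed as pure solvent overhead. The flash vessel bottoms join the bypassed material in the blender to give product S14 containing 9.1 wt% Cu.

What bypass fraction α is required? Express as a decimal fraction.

0.761

All 1032×0.079 = 81.528 t/h of Cu reaches S14, so S14 = 81.528/0.091 = 895.91 t/h and vapour = 136.09 t/h.
The evaporator receives (1−α)·1032 of feed at 0.698 solvent and removes 0.789 of that solvent:
0.789×0.698×(1−α)×1032 = 136.09
(1−α) = 136.09/568.35 = 0.2394;  α = 0.7606.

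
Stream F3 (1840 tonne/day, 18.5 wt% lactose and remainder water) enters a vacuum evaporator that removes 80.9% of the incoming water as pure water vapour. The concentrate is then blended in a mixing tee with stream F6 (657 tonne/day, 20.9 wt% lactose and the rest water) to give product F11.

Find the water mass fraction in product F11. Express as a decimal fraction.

Vapour removed = 0.809×0.815×1840 = 1213.2 tonne/day; concentrate = 626.82 tonne/day.
water reaching the mixer = 286.42 (from concentrate) + 657×0.791 = 806.11 tonne/day.
Product flow = 626.82 + 657 = 1283.8 tonne/day; water fraction = 0.628.

0.628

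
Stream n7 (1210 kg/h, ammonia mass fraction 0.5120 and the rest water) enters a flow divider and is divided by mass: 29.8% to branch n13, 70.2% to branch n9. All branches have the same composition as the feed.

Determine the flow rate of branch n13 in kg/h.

Branch n13 flow = 0.298×1210 = 360.58 kg/h.

360.6 kg/h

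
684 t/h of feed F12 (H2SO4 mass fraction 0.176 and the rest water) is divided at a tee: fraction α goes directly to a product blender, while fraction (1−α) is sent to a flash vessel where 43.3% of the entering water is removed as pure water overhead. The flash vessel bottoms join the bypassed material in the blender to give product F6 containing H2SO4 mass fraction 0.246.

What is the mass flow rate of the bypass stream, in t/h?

All 684×0.176 = 120.38 t/h of H2SO4 reaches F6, so F6 = 120.38/0.246 = 489.37 t/h and vapour = 194.63 t/h.
The evaporator receives (1−α)·684 of feed at 0.824 water and removes 0.433 of that water:
0.433×0.824×(1−α)×684 = 194.63
(1−α) = 194.63/244.05 = 0.7975;  α = 0.2025.
Bypass flow = 0.2025×684 = 138.49 t/h.

138.5 t/h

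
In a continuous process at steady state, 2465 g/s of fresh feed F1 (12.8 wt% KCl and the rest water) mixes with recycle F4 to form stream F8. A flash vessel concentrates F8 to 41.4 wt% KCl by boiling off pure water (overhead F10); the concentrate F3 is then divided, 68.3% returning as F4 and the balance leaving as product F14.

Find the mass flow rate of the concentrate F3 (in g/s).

Overall KCl balance (none leaves overhead): KCl in fresh feed = KCl in product, i.e. 2465×0.128 = (1−0.683)·F3·0.414.
F3 = 315.52/(0.414×0.317) = 2404.2 g/s.

2404 g/s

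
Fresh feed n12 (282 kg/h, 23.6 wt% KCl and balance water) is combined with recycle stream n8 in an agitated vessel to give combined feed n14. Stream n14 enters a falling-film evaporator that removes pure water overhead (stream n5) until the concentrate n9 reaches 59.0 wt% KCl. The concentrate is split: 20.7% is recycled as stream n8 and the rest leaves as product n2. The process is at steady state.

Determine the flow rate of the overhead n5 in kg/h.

Overall KCl balance (none leaves overhead): KCl in fresh feed = KCl in product, i.e. 282×0.236 = (1−0.207)·n9·0.590.
n9 = 66.552/(0.590×0.793) = 142.24 kg/h.
Recycle n8 = 0.207×142.24 = 29.445 kg/h.
Combined feed n14 = 282 + 29.445 = 311.44 kg/h.
Overhead n5 = n14 − n9 = 311.44 − 142.24 = 169.2 kg/h.

169.2 kg/h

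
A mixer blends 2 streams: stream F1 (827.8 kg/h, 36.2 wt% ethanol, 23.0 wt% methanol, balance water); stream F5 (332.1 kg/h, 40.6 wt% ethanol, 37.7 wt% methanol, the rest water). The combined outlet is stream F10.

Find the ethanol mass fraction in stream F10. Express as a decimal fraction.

0.3746

Total flow out = 827.8 + 332.1 = 1159.9 kg/h.
ethanol in = 827.8×0.362 + 332.1×0.406 = 434.5 kg/h.
ethanol mass fraction in F10 = 434.5/1159.9 = 0.3746.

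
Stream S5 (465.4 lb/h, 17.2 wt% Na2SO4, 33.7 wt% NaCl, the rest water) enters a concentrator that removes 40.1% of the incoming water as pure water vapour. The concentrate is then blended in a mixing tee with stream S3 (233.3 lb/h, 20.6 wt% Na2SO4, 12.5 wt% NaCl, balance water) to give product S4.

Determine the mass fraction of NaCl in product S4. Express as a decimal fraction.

Vapour removed = 0.401×0.491×465.4 = 91.633 lb/h; concentrate = 373.77 lb/h.
NaCl reaching the mixer = 156.84 (from concentrate) + 233.3×0.125 = 186 lb/h.
Product flow = 373.77 + 233.3 = 607.07 lb/h; NaCl fraction = 0.306.

0.306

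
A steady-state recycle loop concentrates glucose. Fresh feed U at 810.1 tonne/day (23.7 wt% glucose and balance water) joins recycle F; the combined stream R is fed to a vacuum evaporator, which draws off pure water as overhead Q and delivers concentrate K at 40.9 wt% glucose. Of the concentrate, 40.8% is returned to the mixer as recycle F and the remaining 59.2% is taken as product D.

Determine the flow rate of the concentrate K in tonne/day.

792.9 tonne/day

Overall glucose balance (none leaves overhead): glucose in fresh feed = glucose in product, i.e. 810.1×0.237 = (1−0.408)·K·0.409.
K = 191.99/(0.409×0.592) = 792.94 tonne/day.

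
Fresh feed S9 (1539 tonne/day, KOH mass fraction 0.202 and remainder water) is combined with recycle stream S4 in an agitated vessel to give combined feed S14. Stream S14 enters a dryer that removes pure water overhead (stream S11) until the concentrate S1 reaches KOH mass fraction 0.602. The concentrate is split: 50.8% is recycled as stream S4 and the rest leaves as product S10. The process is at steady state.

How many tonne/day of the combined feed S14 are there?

2072 tonne/day

Overall KOH balance (none leaves overhead): KOH in fresh feed = KOH in product, i.e. 1539×0.202 = (1−0.508)·S1·0.602.
S1 = 310.88/(0.602×0.492) = 1049.6 tonne/day.
Recycle S4 = 0.508×1049.6 = 533.2 tonne/day.
Combined feed S14 = 1539 + 533.2 = 2072.2 tonne/day.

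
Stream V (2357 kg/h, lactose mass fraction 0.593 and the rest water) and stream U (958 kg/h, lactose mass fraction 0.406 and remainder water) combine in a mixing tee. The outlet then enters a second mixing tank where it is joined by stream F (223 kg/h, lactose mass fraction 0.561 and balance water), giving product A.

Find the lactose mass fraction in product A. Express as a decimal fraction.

Overall, product flow = 3538 kg/h.
lactose in = 2357×0.593 + 958×0.406 + 223×0.561 = 1911.8 kg/h.
lactose fraction in A = 0.540.

0.540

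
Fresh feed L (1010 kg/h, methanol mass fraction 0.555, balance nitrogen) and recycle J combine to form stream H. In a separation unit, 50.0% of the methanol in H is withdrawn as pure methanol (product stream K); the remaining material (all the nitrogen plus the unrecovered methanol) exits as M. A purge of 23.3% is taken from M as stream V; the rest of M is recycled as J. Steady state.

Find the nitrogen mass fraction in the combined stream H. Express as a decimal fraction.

0.680

nitrogen enters only via L and leaves only via the purge: 1010×0.445 = 0.233×(nitrogen in M), and the separation unit passes all nitrogen, so nitrogen in H = nitrogen in M = 1929 kg/h.
methanol in H: m_A = 1010×0.555 + (1−0.233)·(1−0.500)·m_A, so m_A = 560.55/0.6165 = 909.25 kg/h.
H = 909.25 + 1929 = 2838.2 kg/h.
nitrogen fraction in H = 1929/2838.2 = 0.680.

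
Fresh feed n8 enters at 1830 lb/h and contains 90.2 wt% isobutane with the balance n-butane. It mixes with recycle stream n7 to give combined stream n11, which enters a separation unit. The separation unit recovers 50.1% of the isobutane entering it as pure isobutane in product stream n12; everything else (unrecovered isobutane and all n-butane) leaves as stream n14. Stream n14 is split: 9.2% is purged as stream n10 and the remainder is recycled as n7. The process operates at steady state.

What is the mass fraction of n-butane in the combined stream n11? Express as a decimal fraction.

n-butane enters only via n8 and leaves only via the purge: 1830×0.098 = 0.092×(n-butane in n14), and the separation unit passes all n-butane, so n-butane in n11 = n-butane in n14 = 1949.3 lb/h.
isobutane in n11: m_A = 1830×0.902 + (1−0.092)·(1−0.501)·m_A, so m_A = 1650.7/0.5469 = 3018.2 lb/h.
n11 = 3018.2 + 1949.3 = 4967.5 lb/h.
n-butane fraction in n11 = 1949.3/4967.5 = 0.392.

0.392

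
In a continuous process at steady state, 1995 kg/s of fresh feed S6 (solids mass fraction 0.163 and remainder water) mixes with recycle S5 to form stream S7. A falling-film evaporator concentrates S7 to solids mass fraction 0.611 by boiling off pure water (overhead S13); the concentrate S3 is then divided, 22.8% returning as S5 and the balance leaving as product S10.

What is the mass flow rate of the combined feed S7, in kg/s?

Overall solids balance (none leaves overhead): solids in fresh feed = solids in product, i.e. 1995×0.163 = (1−0.228)·S3·0.611.
S3 = 325.19/(0.611×0.772) = 689.4 kg/s.
Recycle S5 = 0.228×689.4 = 157.18 kg/s.
Combined feed S7 = 1995 + 157.18 = 2152.2 kg/s.

2152 kg/s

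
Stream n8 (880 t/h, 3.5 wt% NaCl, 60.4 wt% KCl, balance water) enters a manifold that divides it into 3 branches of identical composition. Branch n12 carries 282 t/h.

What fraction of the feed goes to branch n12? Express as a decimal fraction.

0.320

Fraction to n12 = 282/880 = 0.3205.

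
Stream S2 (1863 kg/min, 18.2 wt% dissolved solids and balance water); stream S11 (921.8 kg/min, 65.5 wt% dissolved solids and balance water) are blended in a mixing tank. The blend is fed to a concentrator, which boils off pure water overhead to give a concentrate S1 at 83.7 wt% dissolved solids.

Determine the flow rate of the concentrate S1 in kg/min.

dissolved solids entering = 1863×0.182 + 921.8×0.655 = 942.85 kg/min.
All dissolved solids reports to S1, so S1 = 942.85/0.837 = 1126.5 kg/min.

1126 kg/min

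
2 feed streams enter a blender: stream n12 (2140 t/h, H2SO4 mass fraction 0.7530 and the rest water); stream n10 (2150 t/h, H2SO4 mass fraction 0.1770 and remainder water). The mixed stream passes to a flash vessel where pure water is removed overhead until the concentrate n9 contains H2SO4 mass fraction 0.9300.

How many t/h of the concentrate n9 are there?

2142 t/h

H2SO4 entering = 2140×0.753 + 2150×0.177 = 1992 t/h.
All H2SO4 reports to n9, so n9 = 1992/0.930 = 2141.9 t/h.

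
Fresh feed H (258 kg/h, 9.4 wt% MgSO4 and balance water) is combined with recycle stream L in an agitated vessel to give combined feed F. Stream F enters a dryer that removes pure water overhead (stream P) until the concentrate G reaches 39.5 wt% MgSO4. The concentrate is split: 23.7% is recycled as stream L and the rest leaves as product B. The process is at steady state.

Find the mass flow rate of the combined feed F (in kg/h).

Overall MgSO4 balance (none leaves overhead): MgSO4 in fresh feed = MgSO4 in product, i.e. 258×0.094 = (1−0.237)·G·0.395.
G = 24.252/(0.395×0.763) = 80.469 kg/h.
Recycle L = 0.237×80.469 = 19.071 kg/h.
Combined feed F = 258 + 19.071 = 277.07 kg/h.

277.1 kg/h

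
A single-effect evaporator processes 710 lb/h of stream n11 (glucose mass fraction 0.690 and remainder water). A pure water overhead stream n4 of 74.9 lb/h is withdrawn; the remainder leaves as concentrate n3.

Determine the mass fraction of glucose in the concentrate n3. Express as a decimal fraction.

glucose is not removed: 710×0.690 = 489.9 lb/h of glucose enters n3.
Concentrate = 710 − 74.9 = 635.1 lb/h.
Mass fraction = 489.9/635.1 = 0.771.

0.771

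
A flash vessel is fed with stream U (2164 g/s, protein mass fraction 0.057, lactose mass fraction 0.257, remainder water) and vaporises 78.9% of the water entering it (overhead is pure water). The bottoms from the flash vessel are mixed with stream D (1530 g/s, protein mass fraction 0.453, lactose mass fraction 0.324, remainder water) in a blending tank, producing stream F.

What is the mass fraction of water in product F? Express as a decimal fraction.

0.259

Vapour removed = 0.789×0.686×2164 = 1171.3 g/s; concentrate = 992.73 g/s.
water reaching the mixer = 313.23 (from concentrate) + 1530×0.223 = 654.42 g/s.
Product flow = 992.73 + 1530 = 2522.7 g/s; water fraction = 0.259.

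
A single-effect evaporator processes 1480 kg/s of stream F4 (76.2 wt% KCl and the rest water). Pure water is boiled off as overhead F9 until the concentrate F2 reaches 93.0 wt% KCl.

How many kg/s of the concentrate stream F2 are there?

1213 kg/s

KCl is conserved: 1480×0.762 = 1127.8 kg/s all reports to the concentrate.
Concentrate = 1127.8/(target fraction) = 1212.6 kg/s.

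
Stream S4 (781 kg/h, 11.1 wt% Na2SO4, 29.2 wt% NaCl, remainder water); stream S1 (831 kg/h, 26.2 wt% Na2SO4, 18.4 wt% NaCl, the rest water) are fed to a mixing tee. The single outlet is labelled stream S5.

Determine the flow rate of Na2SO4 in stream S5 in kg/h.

Na2SO4 out = Na2SO4 in = 781×0.111 + 831×0.262 = 304.41 kg/h.

304.4 kg/h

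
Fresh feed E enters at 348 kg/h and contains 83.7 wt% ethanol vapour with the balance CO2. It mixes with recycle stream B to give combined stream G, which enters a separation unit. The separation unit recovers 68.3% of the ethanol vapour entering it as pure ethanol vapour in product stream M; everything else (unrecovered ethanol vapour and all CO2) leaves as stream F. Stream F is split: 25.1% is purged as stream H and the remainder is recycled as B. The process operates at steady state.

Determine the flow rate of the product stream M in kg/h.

ethanol vapour in G: m_A = 348×0.837 + (1−0.251)·(1−0.683)·m_A, so m_A = 291.28/0.7626 = 381.97 kg/h.
Product M = 0.683×381.97 = 260.88 kg/h.

260.9 kg/h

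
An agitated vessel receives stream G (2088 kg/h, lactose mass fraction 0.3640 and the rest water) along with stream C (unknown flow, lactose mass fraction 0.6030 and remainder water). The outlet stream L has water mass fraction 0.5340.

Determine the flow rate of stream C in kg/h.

1555 kg/h

Let C be the unknown flow. Total out = 2088 + C.
water balance: 1328 + 0.397·C = 0.534·(2088 + C)
(0.397 − 0.534)·C = 0.534×2088 − 1328 = -212.98
C = -212.98 / -0.137 = 1554.6 kg/h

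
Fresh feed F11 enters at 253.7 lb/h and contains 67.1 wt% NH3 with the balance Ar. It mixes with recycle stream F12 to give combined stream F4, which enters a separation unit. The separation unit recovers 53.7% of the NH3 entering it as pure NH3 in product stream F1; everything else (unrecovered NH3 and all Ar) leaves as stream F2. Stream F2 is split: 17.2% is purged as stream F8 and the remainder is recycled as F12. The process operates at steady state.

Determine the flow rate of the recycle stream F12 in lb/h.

507.6 lb/h

Ar enters only via F11 and leaves only via the purge: 253.7×0.329 = 0.172×(Ar in F2), and the separation unit passes all Ar, so Ar in F4 = Ar in F2 = 485.28 lb/h.
NH3 in F4: m_A = 253.7×0.671 + (1−0.172)·(1−0.537)·m_A, so m_A = 170.23/0.6166 = 276.07 lb/h.
F2 = (1−0.537)×276.07 + 485.28 = 613.09 lb/h.
Recycle F12 = (1−0.172)×613.09 = 507.64 lb/h.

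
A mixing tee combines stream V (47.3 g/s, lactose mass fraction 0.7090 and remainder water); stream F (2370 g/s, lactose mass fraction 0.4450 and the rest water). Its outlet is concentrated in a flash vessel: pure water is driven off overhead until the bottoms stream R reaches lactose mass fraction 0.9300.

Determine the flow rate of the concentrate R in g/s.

lactose entering = 47.3×0.709 + 2370×0.445 = 1088.2 g/s.
All lactose reports to R, so R = 1088.2/0.930 = 1170.1 g/s.

1170 g/s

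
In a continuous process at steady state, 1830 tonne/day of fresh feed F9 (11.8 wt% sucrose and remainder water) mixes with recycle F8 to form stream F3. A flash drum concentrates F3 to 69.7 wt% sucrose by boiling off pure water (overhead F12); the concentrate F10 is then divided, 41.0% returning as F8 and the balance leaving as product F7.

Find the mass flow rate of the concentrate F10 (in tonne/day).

Overall sucrose balance (none leaves overhead): sucrose in fresh feed = sucrose in product, i.e. 1830×0.118 = (1−0.410)·F10·0.697.
F10 = 215.94/(0.697×0.590) = 525.11 tonne/day.

525.1 tonne/day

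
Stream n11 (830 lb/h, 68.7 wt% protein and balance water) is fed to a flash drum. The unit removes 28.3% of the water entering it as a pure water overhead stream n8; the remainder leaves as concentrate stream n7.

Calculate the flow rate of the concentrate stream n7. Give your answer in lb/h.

756.5 lb/h

water entering = 830×0.313 = 259.79 lb/h; overhead removed = 0.283×259.79 = 73.521 lb/h.
Concentrate = 830 − 73.521 = 756.48 lb/h.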